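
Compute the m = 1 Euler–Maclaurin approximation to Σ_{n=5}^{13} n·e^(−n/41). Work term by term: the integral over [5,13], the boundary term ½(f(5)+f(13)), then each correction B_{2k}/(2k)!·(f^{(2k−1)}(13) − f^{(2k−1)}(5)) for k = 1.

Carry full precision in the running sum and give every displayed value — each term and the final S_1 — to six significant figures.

The integral term ∫_5^13 x·e^(−x/41) dx = 57.0650.
½[f(5) + f(13)] = ½[4.42596 + 9.46761] = 6.94678.
Integral + boundary = 64.0117.
k=1: B_{2}/(2)! × [f^{(1)}(13) − f^{(1)}(5)] = 1/12 × (0.497360 − 0.777241) = -0.0233234.

S_1 ≈ 63.9884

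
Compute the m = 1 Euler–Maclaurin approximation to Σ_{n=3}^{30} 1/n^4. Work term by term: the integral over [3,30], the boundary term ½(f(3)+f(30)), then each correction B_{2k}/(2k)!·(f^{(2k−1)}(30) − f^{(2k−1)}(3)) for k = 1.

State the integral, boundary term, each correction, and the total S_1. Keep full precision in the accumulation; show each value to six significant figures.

Integral: ∫_3^30 1/x^4 dx = 0.0123333.
Boundary: ½(f(3) + f(30)) = ½(0.0123457 + 1.23457e-06) = 0.00617346.
So far: 0.0185068.
Order-1 term: 1/12 · (-1.64609e-07 − (-0.0164609)) = 0.00137173.

S_1 ≈ 0.0198785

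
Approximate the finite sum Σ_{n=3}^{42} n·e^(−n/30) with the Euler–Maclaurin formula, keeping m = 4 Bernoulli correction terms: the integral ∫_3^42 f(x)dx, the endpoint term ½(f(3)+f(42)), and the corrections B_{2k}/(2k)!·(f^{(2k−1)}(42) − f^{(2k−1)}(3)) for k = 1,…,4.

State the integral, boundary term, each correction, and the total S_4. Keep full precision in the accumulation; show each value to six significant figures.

∫_3^42 x·e^(−x/30) dx evaluates to 363.140.
½[f(3) + f(42)] = ½[2.71451 + 10.3571] = 6.53579.
So far: 369.675.
k=1: B_{2}/(2)! × [f^{(1)}(42) − f^{(1)}(3)] = 1/12 × (-0.0986388 − 0.814354) = -0.0760827.
After k=1: 369.599.
k=2: B_{4}/(4)! × [f^{(3)}(42) − f^{(3)}(3)] = −1/720 × (0.000438395 − 0.00291559) = 3.44055e-06.
After k=2: 369.599.
k=3: B_{6}/(6)! × [f^{(5)}(42) − f^{(5)}(3)] = 1/30240 × (1.09599e-06 − 5.47371e-06) = -1.44766e-10.
After k=3: 369.599.
k=4: B_{8}/(8)! × [f^{(7)}(42) − f^{(7)}(3)] = −1/1209600 × (1.89430e-09 − 8.56430e-09) = 5.51423e-15.

S_4 ≈ 369.599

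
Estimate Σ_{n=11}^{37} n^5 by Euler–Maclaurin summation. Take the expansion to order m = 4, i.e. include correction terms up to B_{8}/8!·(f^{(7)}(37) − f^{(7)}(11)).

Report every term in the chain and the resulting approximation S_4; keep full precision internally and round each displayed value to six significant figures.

∫_11^37 x^5 dx evaluates to 4.27326e+08.
Boundary: ½(f(11) + f(37)) = ½(161051 + 6.93440e+07) = 3.47525e+07.
Integral + boundary = 4.62078e+08.
k=1: B_{2}/(2)! × [f^{(1)}(37) − f^{(1)}(11)] = 1/12 × (9.37080e+06 − 73205.0) = 774800.
After k=1: 4.62853e+08.
k=2: B_{4}/(4)! × [f^{(3)}(37) − f^{(3)}(11)] = −1/720 × (82140.0 − 7260.00) = -104.000.
After k=2: 4.62853e+08.
k=3: B_{6}/(6)! × [f^{(5)}(37) − f^{(5)}(11)] = 1/30240 × (120.000 − 120.000) = 0.00000.
After k=3: 4.62853e+08.
k=4: B_{8}/(8)! × [f^{(7)}(37) − f^{(7)}(11)] = −1/1209600 × (0.00000 − 0.00000) = 0.00000.

S_4 ≈ 4.62853e+08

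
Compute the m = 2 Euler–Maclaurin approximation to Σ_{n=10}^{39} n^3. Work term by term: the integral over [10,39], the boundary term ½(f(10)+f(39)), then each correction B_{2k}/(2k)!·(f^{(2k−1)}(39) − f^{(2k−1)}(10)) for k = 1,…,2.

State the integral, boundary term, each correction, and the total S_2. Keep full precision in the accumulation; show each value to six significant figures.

The integral term ∫_10^39 x^3 dx = 575860.
½[f(10) + f(39)] = ½[1000.00 + 59319.0] = 30159.5.
So far: 606020.
k=1: B_{2}/(2)! × [f^{(1)}(39) − f^{(1)}(10)] = 1/12 × (4563.00 − 300.000) = 355.250.
Running total after k=1: 606375.
k=2: B_{4}/(4)! × [f^{(3)}(39) − f^{(3)}(10)] = −1/720 × (6.00000 − 6.00000) = 0.00000.

S_2 ≈ 606375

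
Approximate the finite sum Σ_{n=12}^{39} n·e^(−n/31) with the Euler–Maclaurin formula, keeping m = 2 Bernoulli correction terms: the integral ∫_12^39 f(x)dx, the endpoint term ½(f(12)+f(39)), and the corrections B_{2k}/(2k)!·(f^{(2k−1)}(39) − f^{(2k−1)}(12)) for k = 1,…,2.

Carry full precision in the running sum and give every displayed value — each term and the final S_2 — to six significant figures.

S_2 ≈ 297.994

Integral: ∫_12^39 x·e^(−x/31) dx = 288.419.
½[f(12) + f(39)] = ½[8.14830 + 11.0839] = 9.61612.
Integral + boundary = 298.035.
k=1: B_{2}/(2)! × [f^{(1)}(39) − f^{(1)}(12)] = 1/12 × (-0.0733429 − 0.416177) = -0.0407933.
After k=1: 297.994.
k=2: B_{4}/(4)! × [f^{(3)}(39) − f^{(3)}(12)] = −1/720 × (0.000515155 − 0.00184623) = 1.84872e-06.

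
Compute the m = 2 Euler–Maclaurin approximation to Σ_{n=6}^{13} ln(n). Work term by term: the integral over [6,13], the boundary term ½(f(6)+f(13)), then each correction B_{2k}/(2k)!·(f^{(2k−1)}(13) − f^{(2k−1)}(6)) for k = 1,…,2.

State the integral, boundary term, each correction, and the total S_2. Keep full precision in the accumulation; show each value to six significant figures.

S_2 ≈ 17.7647

Integral: ∫_6^13 ln(x) dx = 15.5938.
½[f(6) + f(13)] = ½[1.79176 + 2.56495] = 2.17835.
So far: 17.7721.
k=1: B_{2}/(2)! × [f^{(1)}(13) − f^{(1)}(6)] = 1/12 × (0.0769231 − 0.166667) = -0.00747863.
After k=1: 17.7647.
k=2: B_{4}/(4)! × [f^{(3)}(13) − f^{(3)}(6)] = −1/720 × (0.000910332 − 0.00925926) = 1.15957e-05.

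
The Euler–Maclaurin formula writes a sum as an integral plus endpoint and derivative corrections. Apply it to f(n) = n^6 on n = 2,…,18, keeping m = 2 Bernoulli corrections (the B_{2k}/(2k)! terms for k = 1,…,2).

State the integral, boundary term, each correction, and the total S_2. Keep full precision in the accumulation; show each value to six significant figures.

Integral: ∫_2^18 x^6 dx = 8.74600e+07.
Boundary: ½(f(2) + f(18)) = ½(64.0000 + 3.40122e+07) = 1.70061e+07.
Running total after boundary: 1.04466e+08.
Order-1 term: 1/12 · (1.13374e+07 − 192.000) = 944768.
Running total after k=1: 1.05411e+08.
Order-2 term: −1/720 · (699840 − 960.000) = -970.667.

S_2 ≈ 1.05410e+08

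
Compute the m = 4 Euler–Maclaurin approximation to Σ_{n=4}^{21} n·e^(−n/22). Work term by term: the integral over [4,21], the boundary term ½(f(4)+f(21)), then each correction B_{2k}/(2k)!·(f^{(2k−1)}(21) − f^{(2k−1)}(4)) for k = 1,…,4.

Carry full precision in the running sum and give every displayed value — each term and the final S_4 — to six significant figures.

S_4 ≈ 118.363

Integral: ∫_4^21 x·e^(−x/22) dx = 112.709.
½[f(4) + f(21)] = ½[3.33501 + 8.08473] = 5.70987.
Running total after boundary: 118.419.
k=1: B_{2}/(2)! × [f^{(1)}(21) − f^{(1)}(4)] = 1/12 × (0.0174994 − 0.682161) = -0.0553885.
Partial sum through k=1: 118.363.
k=2: B_{4}/(4)! × [f^{(3)}(21) − f^{(3)}(4)] = −1/720 × (0.00162701 − 0.00485468) = 4.48288e-06.
Partial sum through k=2: 118.363.
k=3: B_{6}/(6)! × [f^{(5)}(21) − f^{(5)}(4)] = 1/30240 × (6.64849e-06 − 1.71486e-05) = -3.47227e-10.
Partial sum through k=3: 118.363.
k=4: B_{8}/(8)! × [f^{(7)}(21) − f^{(7)}(4)] = −1/1209600 × (2.05276e-08 − 5.01383e-08) = 2.44797e-14.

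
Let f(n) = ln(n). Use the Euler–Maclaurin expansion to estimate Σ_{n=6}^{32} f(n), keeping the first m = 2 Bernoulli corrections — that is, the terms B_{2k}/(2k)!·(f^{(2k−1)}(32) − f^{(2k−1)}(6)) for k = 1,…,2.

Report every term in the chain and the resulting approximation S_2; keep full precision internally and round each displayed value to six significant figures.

S_2 ≈ 76.7705

The integral term ∫_6^32 ln(x) dx = 74.1530.
Endpoint term: (f(6) + f(32))/2 = (1.79176 + 3.46574)/2 = 2.62875.
Running total after boundary: 76.7817.
Correction k=1: B_{2}/2! · (f^{(1)}(32) − f^{(1)}(6)) = 1/12 · (0.0312500 − 0.166667) = -0.0112847.
After k=1: 76.7705.
Correction k=2: B_{4}/4! · (f^{(3)}(32) − f^{(3)}(6)) = −1/720 · (6.10352e-05 − 0.00925926) = 1.27753e-05.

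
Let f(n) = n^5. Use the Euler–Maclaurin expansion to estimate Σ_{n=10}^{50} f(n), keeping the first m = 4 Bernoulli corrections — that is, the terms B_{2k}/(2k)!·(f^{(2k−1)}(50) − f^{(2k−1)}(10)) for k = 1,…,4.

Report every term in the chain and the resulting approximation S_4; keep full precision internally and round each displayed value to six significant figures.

∫_10^50 x^5 dx evaluates to 2.60400e+09.
Endpoint term: (f(10) + f(50))/2 = (100000 + 3.12500e+08)/2 = 1.56300e+08.
So far: 2.76030e+09.
Order-1 term: 1/12 · (3.12500e+07 − 50000.0) = 2.60000e+06.
After k=1: 2.76290e+09.
Order-2 term: −1/720 · (150000 − 6000.00) = -200.000.
After k=2: 2.76290e+09.
Order-3 term: 1/30240 · (120.000 − 120.000) = 0.00000.
After k=3: 2.76290e+09.
Order-4 term: −1/1209600 · (0.00000 − 0.00000) = 0.00000.

S_4 ≈ 2.76290e+09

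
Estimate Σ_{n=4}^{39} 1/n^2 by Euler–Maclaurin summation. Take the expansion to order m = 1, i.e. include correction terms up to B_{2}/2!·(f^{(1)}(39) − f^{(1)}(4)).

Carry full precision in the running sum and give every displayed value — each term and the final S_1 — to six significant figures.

S_1 ≈ 0.258539

The integral term ∫_4^39 1/x^2 dx = 0.224359.
Boundary: ½(f(4) + f(39)) = ½(0.0625000 + 0.000657462) = 0.0315787.
Integral + boundary = 0.255938.
Correction k=1: B_{2}/2! · (f^{(1)}(39) − f^{(1)}(4)) = 1/12 · (-3.37160e-05 − (-0.0312500)) = 0.00260136.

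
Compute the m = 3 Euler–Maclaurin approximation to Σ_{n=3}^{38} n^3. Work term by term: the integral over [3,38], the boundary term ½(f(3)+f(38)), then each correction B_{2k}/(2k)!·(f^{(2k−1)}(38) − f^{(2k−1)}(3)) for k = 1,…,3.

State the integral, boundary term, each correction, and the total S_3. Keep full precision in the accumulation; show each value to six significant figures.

Integral: ∫_3^38 x^3 dx = 521264.
Endpoint term: (f(3) + f(38))/2 = (27.0000 + 54872.0)/2 = 27449.5.
Running total after boundary: 548713.
k=1: B_{2}/(2)! × [f^{(1)}(38) − f^{(1)}(3)] = 1/12 × (4332.00 − 27.0000) = 358.750.
After k=1: 549072.
k=2: B_{4}/(4)! × [f^{(3)}(38) − f^{(3)}(3)] = −1/720 × (6.00000 − 6.00000) = 0.00000.
After k=2: 549072.
k=3: B_{6}/(6)! × [f^{(5)}(38) − f^{(5)}(3)] = 1/30240 × (0.00000 − 0.00000) = 0.00000.

S_3 ≈ 549072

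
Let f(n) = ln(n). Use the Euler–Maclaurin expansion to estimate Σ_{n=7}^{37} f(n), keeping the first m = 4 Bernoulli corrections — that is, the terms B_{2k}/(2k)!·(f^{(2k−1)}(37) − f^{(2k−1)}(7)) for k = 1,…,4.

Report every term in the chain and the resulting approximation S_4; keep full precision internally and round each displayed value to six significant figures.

The integral term ∫_7^37 ln(x) dx = 89.9826.
½[f(7) + f(37)] = ½[1.94591 + 3.61092] = 2.77841.
Running total after boundary: 92.7610.
Order-1 term: 1/12 · (0.0270270 − 0.142857) = -0.00965251.
After k=1: 92.7514.
Order-2 term: −1/720 · (3.94843e-05 − 0.00583090) = 8.04364e-06.
After k=2: 92.7514.
Order-3 term: 1/30240 · (3.46101e-07 − 0.00142798) = -4.72100e-08.
After k=3: 92.7514.
Order-4 term: −1/1209600 · (7.58439e-09 − 0.000874271) = 7.22771e-10.

S_4 ≈ 92.7514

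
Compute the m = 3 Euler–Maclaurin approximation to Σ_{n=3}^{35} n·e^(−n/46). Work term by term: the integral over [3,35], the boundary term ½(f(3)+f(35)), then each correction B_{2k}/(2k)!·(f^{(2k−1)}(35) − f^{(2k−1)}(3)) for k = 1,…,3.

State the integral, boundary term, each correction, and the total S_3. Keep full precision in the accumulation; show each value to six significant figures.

S_3 ≈ 380.199

The integral term ∫_3^35 x·e^(−x/46) dx = 370.680.
Endpoint term: (f(3) + f(35))/2 = (2.81059 + 16.3541)/2 = 9.58234.
So far: 380.263.
Order-1 term: 1/12 · (0.111736 − 0.875764) = -0.0636690.
Running total after k=1: 380.199.
Order-2 term: −1/720 · (0.000494450 − 0.00129938) = 1.11796e-06.
Running total after k=2: 380.199.
Order-3 term: 1/30240 · (4.42389e-07 − 1.03255e-06) = -1.95161e-11.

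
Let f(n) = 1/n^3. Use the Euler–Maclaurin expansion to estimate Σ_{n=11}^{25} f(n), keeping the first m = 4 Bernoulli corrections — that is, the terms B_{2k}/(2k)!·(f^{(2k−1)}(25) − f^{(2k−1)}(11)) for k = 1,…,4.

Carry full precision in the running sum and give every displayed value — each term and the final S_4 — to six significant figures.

S_4 ≈ 0.00375628

∫_11^25 1/x^3 dx evaluates to 0.00333223.
½[f(11) + f(25)] = ½[0.000751315 + 6.40000e-05] = 0.000407657.
Integral + boundary = 0.00373989.
Order-1 term: 1/12 · (-7.68000e-06 − (-0.000204904)) = 1.64353e-05.
Partial sum through k=1: 0.00375632.
Order-2 term: −1/720 · (-2.45760e-07 − (-3.38684e-05)) = -4.66982e-08.
Partial sum through k=2: 0.00375628.
Order-3 term: 1/30240 · (-1.65151e-08 − (-1.17560e-05)) = 3.88210e-10.
Partial sum through k=3: 0.00375628.
Order-4 term: −1/1209600 · (-1.90254e-09 − (-6.99530e-06)) = -5.78158e-12.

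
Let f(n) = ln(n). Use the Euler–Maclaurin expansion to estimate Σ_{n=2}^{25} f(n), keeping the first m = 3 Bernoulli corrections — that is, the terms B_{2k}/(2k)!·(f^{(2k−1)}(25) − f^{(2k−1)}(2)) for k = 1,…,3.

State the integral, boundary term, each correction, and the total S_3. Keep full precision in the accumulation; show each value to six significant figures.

The integral term ∫_2^25 ln(x) dx = 56.0856.
½[f(2) + f(25)] = ½[0.693147 + 3.21888] = 1.95601.
Running total after boundary: 58.0416.
Correction k=1: B_{2}/2! · (f^{(1)}(25) − f^{(1)}(2)) = 1/12 · (0.0400000 − 0.500000) = -0.0383333.
Running total after k=1: 58.0033.
Correction k=2: B_{4}/4! · (f^{(3)}(25) − f^{(3)}(2)) = −1/720 · (0.000128000 − 0.250000) = 0.000347044.
Running total after k=2: 58.0036.
Correction k=3: B_{6}/6! · (f^{(5)}(25) − f^{(5)}(2)) = 1/30240 · (2.45760e-06 − 0.750000) = -2.48015e-05.

S_3 ≈ 58.0036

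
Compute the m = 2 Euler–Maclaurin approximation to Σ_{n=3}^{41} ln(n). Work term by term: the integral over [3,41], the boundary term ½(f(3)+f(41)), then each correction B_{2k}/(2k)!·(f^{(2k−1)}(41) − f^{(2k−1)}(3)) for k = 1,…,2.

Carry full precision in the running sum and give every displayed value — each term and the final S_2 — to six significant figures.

Integral: ∫_3^41 ln(x) dx = 110.961.
Endpoint term: (f(3) + f(41))/2 = (1.09861 + 3.71357)/2 = 2.40609.
Running total after boundary: 113.367.
Order-1 term: 1/12 · (0.0243902 − 0.333333) = -0.0257453.
Partial sum through k=1: 113.341.
Order-2 term: −1/720 · (2.90187e-05 − 0.0740741) = 0.000102840.

S_2 ≈ 113.341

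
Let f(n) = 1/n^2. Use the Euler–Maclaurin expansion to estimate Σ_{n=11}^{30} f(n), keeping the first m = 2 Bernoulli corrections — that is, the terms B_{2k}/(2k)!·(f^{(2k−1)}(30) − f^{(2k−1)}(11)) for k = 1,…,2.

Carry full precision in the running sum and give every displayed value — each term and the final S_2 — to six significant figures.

S_2 ≈ 0.0623824

The integral term ∫_11^30 1/x^2 dx = 0.0575758.
Boundary: ½(f(11) + f(30)) = ½(0.00826446 + 0.00111111) = 0.00468779.
Integral + boundary = 0.0622635.
Correction k=1: B_{2}/2! · (f^{(1)}(30) − f^{(1)}(11)) = 1/12 · (-7.40741e-05 − (-0.00150263)) = 0.000119046.
Partial sum through k=1: 0.0623826.
Correction k=2: B_{4}/4! · (f^{(3)}(30) − f^{(3)}(11)) = −1/720 · (-9.87654e-07 − (-0.000149021)) = -2.05602e-07.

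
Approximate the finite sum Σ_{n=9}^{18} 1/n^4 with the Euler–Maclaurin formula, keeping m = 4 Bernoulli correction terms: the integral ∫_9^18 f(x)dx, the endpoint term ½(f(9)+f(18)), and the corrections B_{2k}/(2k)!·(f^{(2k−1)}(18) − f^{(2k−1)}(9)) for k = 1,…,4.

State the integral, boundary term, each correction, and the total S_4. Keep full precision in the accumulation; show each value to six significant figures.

S_4 ≈ 0.000486497

Integral: ∫_9^18 1/x^4 dx = 0.000400091.
Boundary: ½(f(9) + f(18)) = ½(0.000152416 + 9.52599e-06) = 8.09709e-05.
Integral + boundary = 0.000481062.
Correction k=1: B_{2}/2! · (f^{(1)}(18) − f^{(1)}(9)) = 1/12 · (-2.11689e-06 − (-6.77404e-05)) = 5.46862e-06.
Partial sum through k=1: 0.000486531.
Correction k=2: B_{4}/4! · (f^{(3)}(18) − f^{(3)}(9)) = −1/720 · (-1.96008e-07 − (-2.50890e-05)) = -3.45736e-08.
Partial sum through k=2: 0.000486496.
Correction k=3: B_{6}/6! · (f^{(5)}(18) − f^{(5)}(9)) = 1/30240 · (-3.38779e-08 − (-1.73455e-05)) = 5.72474e-10.
Partial sum through k=3: 0.000486497.
Correction k=4: B_{8}/8! · (f^{(7)}(18) − f^{(7)}(9)) = −1/1209600 · (-9.41053e-09 − (-1.92728e-05)) = -1.59254e-11.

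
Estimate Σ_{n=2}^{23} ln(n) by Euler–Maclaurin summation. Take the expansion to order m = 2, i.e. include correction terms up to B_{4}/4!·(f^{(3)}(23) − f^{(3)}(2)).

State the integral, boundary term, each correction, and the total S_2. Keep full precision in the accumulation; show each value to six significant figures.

The integral term ∫_2^23 ln(x) dx = 49.7301.
Boundary: ½(f(2) + f(23)) = ½(0.693147 + 3.13549) = 1.91432.
Integral + boundary = 51.6444.
Order-1 term: 1/12 · (0.0434783 − 0.500000) = -0.0380435.
After k=1: 51.6063.
Order-2 term: −1/720 · (0.000164379 − 0.250000) = 0.000346994.

S_2 ≈ 51.6067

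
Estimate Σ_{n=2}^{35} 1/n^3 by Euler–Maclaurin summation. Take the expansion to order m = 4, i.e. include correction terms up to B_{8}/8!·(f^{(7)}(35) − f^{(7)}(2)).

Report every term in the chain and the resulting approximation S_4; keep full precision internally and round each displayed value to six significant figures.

S_4 ≈ 0.201605

∫_2^35 1/x^3 dx evaluates to 0.124592.
½[f(2) + f(35)] = ½[0.125000 + 2.33236e-05] = 0.0625117.
Integral + boundary = 0.187103.
k=1: B_{2}/(2)! × [f^{(1)}(35) − f^{(1)}(2)] = 1/12 × (-1.99917e-06 − (-0.187500)) = 0.0156248.
Running total after k=1: 0.202728.
k=2: B_{4}/(4)! × [f^{(3)}(35) − f^{(3)}(2)] = −1/720 × (-3.26395e-08 − (-0.937500)) = -0.00130208.
Running total after k=2: 0.201426.
k=3: B_{6}/(6)! × [f^{(5)}(35) − f^{(5)}(2)] = 1/30240 × (-1.11907e-09 − (-9.84375)) = 0.000325521.
Running total after k=3: 0.201752.
k=4: B_{8}/(8)! × [f^{(7)}(35) − f^{(7)}(2)] = −1/1209600 × (-6.57737e-11 − (-177.188)) = -0.000146484.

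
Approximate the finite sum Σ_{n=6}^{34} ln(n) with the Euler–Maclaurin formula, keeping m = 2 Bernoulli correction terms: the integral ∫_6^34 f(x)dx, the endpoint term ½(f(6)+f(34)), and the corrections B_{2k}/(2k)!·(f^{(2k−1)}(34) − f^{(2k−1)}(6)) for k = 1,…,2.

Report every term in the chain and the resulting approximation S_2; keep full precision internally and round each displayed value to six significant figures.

The integral term ∫_6^34 ln(x) dx = 81.1457.
½[f(6) + f(34)] = ½[1.79176 + 3.52636] = 2.65906.
So far: 83.8048.
Order-1 term: 1/12 · (0.0294118 − 0.166667) = -0.0114379.
Partial sum through k=1: 83.7933.
Order-2 term: −1/720 · (5.08854e-05 − 0.00925926) = 1.27894e-05.

S_2 ≈ 83.7933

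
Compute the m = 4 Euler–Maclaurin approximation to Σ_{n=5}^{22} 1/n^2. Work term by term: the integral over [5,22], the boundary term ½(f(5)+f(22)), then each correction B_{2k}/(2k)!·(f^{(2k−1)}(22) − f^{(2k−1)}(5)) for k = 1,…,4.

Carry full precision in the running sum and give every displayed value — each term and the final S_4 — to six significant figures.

The integral term ∫_5^22 1/x^2 dx = 0.154545.
Endpoint term: (f(5) + f(22))/2 = (0.0400000 + 0.00206612)/2 = 0.0210331.
Integral + boundary = 0.175579.
k=1: B_{2}/(2)! × [f^{(1)}(22) − f^{(1)}(5)] = 1/12 × (-0.000187829 − (-0.0160000)) = 0.00131768.
Partial sum through k=1: 0.176896.
k=2: B_{4}/(4)! × [f^{(3)}(22) − f^{(3)}(5)] = −1/720 × (-4.65691e-06 − (-0.00768000)) = -1.06602e-05.
Partial sum through k=2: 0.176886.
k=3: B_{6}/(6)! × [f^{(5)}(22) − f^{(5)}(5)] = 1/30240 × (-2.88651e-07 − (-0.00921600)) = 3.04752e-07.
Partial sum through k=3: 0.176886.
k=4: B_{8}/(8)! × [f^{(7)}(22) − f^{(7)}(5)] = −1/1209600 × (-3.33977e-08 − (-0.0206438)) = -1.70666e-08.

S_4 ≈ 0.176886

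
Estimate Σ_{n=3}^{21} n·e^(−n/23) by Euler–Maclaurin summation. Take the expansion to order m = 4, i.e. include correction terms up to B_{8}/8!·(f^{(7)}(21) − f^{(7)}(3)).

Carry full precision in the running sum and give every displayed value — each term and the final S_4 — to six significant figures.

Integral: ∫_3^21 x·e^(−x/23) dx = 118.756.
Endpoint term: (f(3) + f(21))/2 = (2.63314 + 8.42732)/2 = 5.53023.
Integral + boundary = 124.286.
k=1: B_{2}/(2)! × [f^{(1)}(21) − f^{(1)}(3)] = 1/12 × (0.0348957 − 0.763229) = -0.0606945.
Partial sum through k=1: 124.226.
k=2: B_{4}/(4)! × [f^{(3)}(21) − f^{(3)}(3)] = −1/720 × (0.00158317 − 0.00476117) = 4.41388e-06.
Partial sum through k=2: 124.226.
k=3: B_{6}/(6)! × [f^{(5)}(21) − f^{(5)}(3)] = 1/30240 × (5.86083e-06 − 1.52733e-05) = -3.11258e-10.
Partial sum through k=3: 124.226.
k=4: B_{8}/(8)! × [f^{(7)}(21) − f^{(7)}(3)] = −1/1209600 × (1.65007e-08 − 4.07301e-08) = 2.00309e-14.

S_4 ≈ 124.226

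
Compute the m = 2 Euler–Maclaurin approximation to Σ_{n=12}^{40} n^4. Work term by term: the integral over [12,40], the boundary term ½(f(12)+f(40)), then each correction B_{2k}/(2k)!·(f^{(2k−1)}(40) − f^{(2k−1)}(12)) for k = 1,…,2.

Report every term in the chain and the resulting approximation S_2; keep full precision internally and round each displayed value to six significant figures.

Integral: ∫_12^40 x^4 dx = 2.04302e+07.
Endpoint term: (f(12) + f(40))/2 = (20736.0 + 2.56000e+06)/2 = 1.29037e+06.
So far: 2.17206e+07.
Order-1 term: 1/12 · (256000 − 6912.00) = 20757.3.
Running total after k=1: 2.17414e+07.
Order-2 term: −1/720 · (960.000 − 288.000) = -0.933333.

S_2 ≈ 2.17414e+07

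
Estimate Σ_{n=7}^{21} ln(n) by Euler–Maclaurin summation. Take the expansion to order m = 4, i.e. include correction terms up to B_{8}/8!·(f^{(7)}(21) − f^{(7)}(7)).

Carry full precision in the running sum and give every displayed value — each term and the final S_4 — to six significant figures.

S_4 ≈ 38.8009

The integral term ∫_7^21 ln(x) dx = 36.3136.
Boundary: ½(f(7) + f(21)) = ½(1.94591 + 3.04452) = 2.49522.
Integral + boundary = 38.8088.
k=1: B_{2}/(2)! × [f^{(1)}(21) − f^{(1)}(7)] = 1/12 × (0.0476190 − 0.142857) = -0.00793651.
Running total after k=1: 38.8009.
k=2: B_{4}/(4)! × [f^{(3)}(21) − f^{(3)}(7)] = −1/720 × (0.000215959 − 0.00583090) = 7.79853e-06.
Running total after k=2: 38.8009.
k=3: B_{6}/(6)! × [f^{(5)}(21) − f^{(5)}(7)] = 1/30240 × (5.87645e-06 − 0.00142798) = -4.70271e-08.
Running total after k=3: 38.8009.
k=4: B_{8}/(8)! × [f^{(7)}(21) − f^{(7)}(7)] = −1/1209600 × (3.99758e-07 − 0.000874271) = 7.22447e-10.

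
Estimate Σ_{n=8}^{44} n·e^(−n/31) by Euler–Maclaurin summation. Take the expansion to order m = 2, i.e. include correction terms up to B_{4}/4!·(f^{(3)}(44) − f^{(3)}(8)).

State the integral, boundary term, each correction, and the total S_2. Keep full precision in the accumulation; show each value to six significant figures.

S_2 ≈ 380.015

∫_8^44 x·e^(−x/31) dx evaluates to 371.660.
Boundary: ½(f(8) + f(44)) = ½(6.18036 + 10.6423) = 8.41132.
Running total after boundary: 380.071.
k=1: B_{2}/(2)! × [f^{(1)}(44) − f^{(1)}(8)] = 1/12 × (-0.101429 − 0.573179) = -0.0562173.
After k=1: 380.015.
k=2: B_{4}/(4)! × [f^{(3)}(44) − f^{(3)}(8)] = −1/720 × (0.000397826 − 0.00220423) = 2.50890e-06.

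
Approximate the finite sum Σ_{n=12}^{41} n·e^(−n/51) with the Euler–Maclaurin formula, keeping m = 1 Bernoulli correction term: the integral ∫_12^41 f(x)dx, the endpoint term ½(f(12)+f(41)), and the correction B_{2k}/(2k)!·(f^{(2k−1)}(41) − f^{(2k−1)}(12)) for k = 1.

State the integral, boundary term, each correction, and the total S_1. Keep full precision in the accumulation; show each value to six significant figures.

The integral term ∫_12^41 x·e^(−x/51) dx = 439.357.
Endpoint term: (f(12) + f(41))/2 = (9.48406 + 18.3504)/2 = 13.9172.
Running total after boundary: 453.274.
k=1: B_{2}/(2)! × [f^{(1)}(41) − f^{(1)}(12)] = 1/12 × (0.0877589 − 0.604376) = -0.0430515.

S_1 ≈ 453.231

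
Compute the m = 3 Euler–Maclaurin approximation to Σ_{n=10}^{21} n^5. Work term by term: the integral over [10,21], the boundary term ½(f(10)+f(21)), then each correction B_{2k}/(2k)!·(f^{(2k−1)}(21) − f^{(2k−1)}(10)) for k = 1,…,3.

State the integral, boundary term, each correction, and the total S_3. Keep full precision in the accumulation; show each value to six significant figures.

S_3 ≈ 1.62966e+07

Integral: ∫_10^21 x^5 dx = 1.41277e+07.
½[f(10) + f(21)] = ½[100000 + 4.08410e+06] = 2.09205e+06.
Running total after boundary: 1.62197e+07.
Order-1 term: 1/12 · (972405 − 50000.0) = 76867.1.
Partial sum through k=1: 1.62966e+07.
Order-2 term: −1/720 · (26460.0 − 6000.00) = -28.4167.
Partial sum through k=2: 1.62966e+07.
Order-3 term: 1/30240 · (120.000 − 120.000) = 0.00000.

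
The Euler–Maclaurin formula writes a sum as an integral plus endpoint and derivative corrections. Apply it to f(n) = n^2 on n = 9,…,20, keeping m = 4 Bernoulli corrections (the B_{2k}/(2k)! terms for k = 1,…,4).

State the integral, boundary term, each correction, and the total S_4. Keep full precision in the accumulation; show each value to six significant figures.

∫_9^20 x^2 dx evaluates to 2423.67.
Boundary: ½(f(9) + f(20)) = ½(81.0000 + 400.000) = 240.500.
Running total after boundary: 2664.17.
k=1: B_{2}/(2)! × [f^{(1)}(20) − f^{(1)}(9)] = 1/12 × (40.0000 − 18.0000) = 1.83333.
Running total after k=1: 2666.00.
k=2: B_{4}/(4)! × [f^{(3)}(20) − f^{(3)}(9)] = −1/720 × (0.00000 − 0.00000) = 0.00000.
Running total after k=2: 2666.00.
k=3: B_{6}/(6)! × [f^{(5)}(20) − f^{(5)}(9)] = 1/30240 × (0.00000 − 0.00000) = 0.00000.
Running total after k=3: 2666.00.
k=4: B_{8}/(8)! × [f^{(7)}(20) − f^{(7)}(9)] = −1/1209600 × (0.00000 − 0.00000) = 0.00000.

S_4 ≈ 2666.00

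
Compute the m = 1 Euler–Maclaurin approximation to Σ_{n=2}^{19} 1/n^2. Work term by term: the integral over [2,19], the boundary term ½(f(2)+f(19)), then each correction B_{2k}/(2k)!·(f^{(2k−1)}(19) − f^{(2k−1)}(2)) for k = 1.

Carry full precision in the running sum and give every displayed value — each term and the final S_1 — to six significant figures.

Integral: ∫_2^19 1/x^2 dx = 0.447368.
½[f(2) + f(19)] = ½[0.250000 + 0.00277008] = 0.126385.
Integral + boundary = 0.573753.
k=1: B_{2}/(2)! × [f^{(1)}(19) − f^{(1)}(2)] = 1/12 × (-0.000291588 − (-0.250000)) = 0.0208090.

S_1 ≈ 0.594562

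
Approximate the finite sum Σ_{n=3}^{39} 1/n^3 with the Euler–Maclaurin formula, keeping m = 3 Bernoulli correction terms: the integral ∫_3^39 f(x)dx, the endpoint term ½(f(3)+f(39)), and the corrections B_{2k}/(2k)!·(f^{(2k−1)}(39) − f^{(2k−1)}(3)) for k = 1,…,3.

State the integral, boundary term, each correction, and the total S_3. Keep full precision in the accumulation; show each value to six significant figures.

Integral: ∫_3^39 1/x^3 dx = 0.0552268.
½[f(3) + f(39)] = ½[0.0370370 + 1.68580e-05] = 0.0185269.
Integral + boundary = 0.0737538.
Correction k=1: B_{2}/2! · (f^{(1)}(39) − f^{(1)}(3)) = 1/12 · (-1.29677e-06 − (-0.0370370)) = 0.00308631.
Partial sum through k=1: 0.0768401.
Correction k=2: B_{4}/4! · (f^{(3)}(39) − f^{(3)}(3)) = −1/720 · (-1.70515e-08 − (-0.0823045)) = -0.000114312.
Partial sum through k=2: 0.0767258.
Correction k=3: B_{6}/6! · (f^{(5)}(39) − f^{(5)}(3)) = 1/30240 · (-4.70851e-10 − (-0.384088)) = 1.27013e-05.

S_3 ≈ 0.0767385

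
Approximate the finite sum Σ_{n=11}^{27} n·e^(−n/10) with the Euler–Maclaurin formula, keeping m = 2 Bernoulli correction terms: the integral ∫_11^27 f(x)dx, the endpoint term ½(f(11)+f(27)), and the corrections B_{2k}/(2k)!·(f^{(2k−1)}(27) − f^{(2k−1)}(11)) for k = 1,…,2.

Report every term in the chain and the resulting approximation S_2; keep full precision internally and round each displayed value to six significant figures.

S_2 ≈ 47.7682

∫_11^27 x·e^(−x/10) dx evaluates to 45.0369.
Boundary: ½(f(11) + f(27)) = ½(3.66158 + 1.81455) = 2.73807.
So far: 47.7750.
Order-1 term: 1/12 · (-0.114249 − (-0.0332871)) = -0.00674686.
Partial sum through k=1: 47.7682.
Order-2 term: −1/720 · (0.000201617 − 0.00632455) = 8.50408e-06.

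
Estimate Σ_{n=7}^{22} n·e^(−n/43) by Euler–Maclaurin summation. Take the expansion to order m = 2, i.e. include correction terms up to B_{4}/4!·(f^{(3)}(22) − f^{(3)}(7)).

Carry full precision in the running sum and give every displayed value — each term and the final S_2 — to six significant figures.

The integral term ∫_7^22 x·e^(−x/43) dx = 151.348.
Endpoint term: (f(7) + f(22))/2 = (5.94838 + 13.1894)/2 = 9.56890.
Running total after boundary: 160.917.
k=1: B_{2}/(2)! × [f^{(1)}(22) − f^{(1)}(7)] = 1/12 × (0.292788 − 0.711435) = -0.0348872.
After k=1: 160.882.
k=2: B_{4}/(4)! × [f^{(3)}(22) − f^{(3)}(7)] = −1/720 × (0.000806829 − 0.00130393) = 6.90423e-07.

S_2 ≈ 160.882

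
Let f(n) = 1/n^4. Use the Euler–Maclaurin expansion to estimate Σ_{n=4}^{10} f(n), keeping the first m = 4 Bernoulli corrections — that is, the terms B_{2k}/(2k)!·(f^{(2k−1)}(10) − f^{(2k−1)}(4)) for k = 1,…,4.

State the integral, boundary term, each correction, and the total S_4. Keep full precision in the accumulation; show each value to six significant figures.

The integral term ∫_4^10 1/x^4 dx = 0.00487500.
Endpoint term: (f(4) + f(10))/2 = (0.00390625 + 0.000100000)/2 = 0.00200313.
Integral + boundary = 0.00687813.
k=1: B_{2}/(2)! × [f^{(1)}(10) − f^{(1)}(4)] = 1/12 × (-4.00000e-05 − (-0.00390625)) = 0.000322187.
Running total after k=1: 0.00720031.
k=2: B_{4}/(4)! × [f^{(3)}(10) − f^{(3)}(4)] = −1/720 × (-1.20000e-05 − (-0.00732422)) = -1.01559e-05.
Running total after k=2: 0.00719016.
k=3: B_{6}/(6)! × [f^{(5)}(10) − f^{(5)}(4)] = 1/30240 × (-6.72000e-06 − (-0.0256348)) = 8.47488e-07.
Running total after k=3: 0.00719100.
k=4: B_{8}/(8)! × [f^{(7)}(10) − f^{(7)}(4)] = −1/1209600 × (-6.04800e-06 − (-0.144196)) = -1.19204e-07.

S_4 ≈ 0.00719088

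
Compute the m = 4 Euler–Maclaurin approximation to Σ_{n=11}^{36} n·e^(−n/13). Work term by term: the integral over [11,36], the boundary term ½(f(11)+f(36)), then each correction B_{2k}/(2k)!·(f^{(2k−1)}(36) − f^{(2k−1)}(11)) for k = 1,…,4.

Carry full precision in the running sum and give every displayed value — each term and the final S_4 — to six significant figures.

Integral: ∫_11^36 x·e^(−x/13) dx = 93.9209.
Endpoint term: (f(11) + f(36))/2 = (4.71968 + 2.25757)/2 = 3.48863.
Integral + boundary = 97.4096.
Correction k=1: B_{2}/2! · (f^{(1)}(36) − f^{(1)}(11)) = 1/12 · (-0.110949 − 0.0660095) = -0.0147465.
Partial sum through k=1: 97.3948.
Correction k=2: B_{4}/4! · (f^{(3)}(36) − f^{(3)}(11)) = −1/720 · (8.56307e-05 − 0.00546825) = 7.47585e-06.
Partial sum through k=2: 97.3948.
Correction k=3: B_{6}/6! · (f^{(5)}(36) − f^{(5)}(11)) = 1/30240 · (4.89801e-06 − 6.24018e-05) = -1.90158e-09.
Partial sum through k=3: 97.3948.
Correction k=4: B_{8}/8! · (f^{(7)}(36) − f^{(7)}(11)) = −1/1209600 · (5.49664e-08 − 5.47024e-07) = 4.06794e-13.

S_4 ≈ 97.3948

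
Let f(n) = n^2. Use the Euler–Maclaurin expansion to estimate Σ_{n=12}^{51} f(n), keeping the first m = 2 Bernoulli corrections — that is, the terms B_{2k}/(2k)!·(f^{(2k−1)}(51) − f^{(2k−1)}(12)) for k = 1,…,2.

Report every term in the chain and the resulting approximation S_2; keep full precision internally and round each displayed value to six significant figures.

Integral: ∫_12^51 x^2 dx = 43641.0.
Boundary: ½(f(12) + f(51)) = ½(144.000 + 2601.00) = 1372.50.
Running total after boundary: 45013.5.
Order-1 term: 1/12 · (102.000 − 24.0000) = 6.50000.
Partial sum through k=1: 45020.0.
Order-2 term: −1/720 · (0.00000 − 0.00000) = 0.00000.

S_2 ≈ 45020.0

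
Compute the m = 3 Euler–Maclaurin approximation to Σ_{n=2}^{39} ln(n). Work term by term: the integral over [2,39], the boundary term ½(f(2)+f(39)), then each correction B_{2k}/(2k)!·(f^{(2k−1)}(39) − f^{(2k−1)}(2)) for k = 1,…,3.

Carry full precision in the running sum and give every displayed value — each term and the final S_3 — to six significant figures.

The integral term ∫_2^39 ln(x) dx = 104.493.
½[f(2) + f(39)] = ½[0.693147 + 3.66356] = 2.17835.
So far: 106.671.
k=1: B_{2}/(2)! × [f^{(1)}(39) − f^{(1)}(2)] = 1/12 × (0.0256410 − 0.500000) = -0.0395299.
After k=1: 106.631.
k=2: B_{4}/(4)! × [f^{(3)}(39) − f^{(3)}(2)] = −1/720 × (3.37160e-05 − 0.250000) = 0.000347175.
After k=2: 106.632.
k=3: B_{6}/(6)! × [f^{(5)}(39) − f^{(5)}(2)] = 1/30240 × (2.66004e-07 − 0.750000) = -2.48016e-05.

S_3 ≈ 106.632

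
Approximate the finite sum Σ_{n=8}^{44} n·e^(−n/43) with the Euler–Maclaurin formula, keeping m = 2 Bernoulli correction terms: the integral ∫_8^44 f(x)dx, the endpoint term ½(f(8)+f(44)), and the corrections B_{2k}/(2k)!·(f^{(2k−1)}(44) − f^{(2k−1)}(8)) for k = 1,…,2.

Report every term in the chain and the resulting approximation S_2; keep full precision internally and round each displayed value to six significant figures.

S_2 ≈ 487.276

The integral term ∫_8^44 x·e^(−x/43) dx = 476.105.
Endpoint term: (f(8) + f(44))/2 = (6.64188 + 15.8146)/2 = 11.2282.
Integral + boundary = 487.333.
Order-1 term: 1/12 · (-0.00835867 − 0.675773) = -0.0570109.
After k=1: 487.276.
Order-2 term: −1/720 · (0.000384255 − 0.00126352) = 1.22120e-06.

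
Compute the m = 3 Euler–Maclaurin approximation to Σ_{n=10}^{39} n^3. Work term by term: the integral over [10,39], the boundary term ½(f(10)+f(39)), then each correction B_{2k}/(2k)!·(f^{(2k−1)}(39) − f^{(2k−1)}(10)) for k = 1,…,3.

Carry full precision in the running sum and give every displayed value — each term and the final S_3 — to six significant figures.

S_3 ≈ 606375

The integral term ∫_10^39 x^3 dx = 575860.
Endpoint term: (f(10) + f(39))/2 = (1000.00 + 59319.0)/2 = 30159.5.
Integral + boundary = 606020.
k=1: B_{2}/(2)! × [f^{(1)}(39) − f^{(1)}(10)] = 1/12 × (4563.00 − 300.000) = 355.250.
Running total after k=1: 606375.
k=2: B_{4}/(4)! × [f^{(3)}(39) − f^{(3)}(10)] = −1/720 × (6.00000 − 6.00000) = 0.00000.
Running total after k=2: 606375.
k=3: B_{6}/(6)! × [f^{(5)}(39) − f^{(5)}(10)] = 1/30240 × (0.00000 − 0.00000) = 0.00000.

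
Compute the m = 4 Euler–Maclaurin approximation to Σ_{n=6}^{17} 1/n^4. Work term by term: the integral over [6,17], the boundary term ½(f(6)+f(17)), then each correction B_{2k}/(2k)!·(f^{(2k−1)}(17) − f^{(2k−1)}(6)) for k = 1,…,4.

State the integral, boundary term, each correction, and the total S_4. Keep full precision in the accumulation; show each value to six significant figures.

S_4 ≈ 0.00190921

The integral term ∫_6^17 1/x^4 dx = 0.00147536.
Boundary: ½(f(6) + f(17)) = ½(0.000771605 + 1.19730e-05) = 0.000391789.
Running total after boundary: 0.00186715.
Order-1 term: 1/12 · (-2.81719e-06 − (-0.000514403)) = 4.26322e-05.
Partial sum through k=1: 0.00190978.
Order-2 term: −1/720 · (-2.92441e-07 − (-0.000428669)) = -5.94968e-07.
Partial sum through k=2: 0.00190919.
Order-3 term: 1/30240 · (-5.66668e-08 − (-0.000666819)) = 2.20490e-08.
Partial sum through k=3: 0.00190921.
Order-4 term: −1/1209600 · (-1.76471e-08 − (-0.00166705)) = -1.37817e-09.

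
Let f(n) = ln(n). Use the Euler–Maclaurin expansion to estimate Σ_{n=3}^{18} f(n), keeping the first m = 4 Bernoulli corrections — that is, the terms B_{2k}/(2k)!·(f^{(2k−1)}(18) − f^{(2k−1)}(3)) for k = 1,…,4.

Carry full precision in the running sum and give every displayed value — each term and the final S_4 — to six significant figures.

S_4 ≈ 35.7023

The integral term ∫_3^18 ln(x) dx = 33.7309.
½[f(3) + f(18)] = ½[1.09861 + 2.89037] = 1.99449.
Running total after boundary: 35.7253.
k=1: B_{2}/(2)! × [f^{(1)}(18) − f^{(1)}(3)] = 1/12 × (0.0555556 − 0.333333) = -0.0231481.
After k=1: 35.7022.
k=2: B_{4}/(4)! × [f^{(3)}(18) − f^{(3)}(3)] = −1/720 × (0.000342936 − 0.0740741) = 0.000102404.
After k=2: 35.7023.
k=3: B_{6}/(6)! × [f^{(5)}(18) − f^{(5)}(3)] = 1/30240 × (1.27013e-05 − 0.0987654) = -3.26563e-06.
After k=3: 35.7023.
k=4: B_{8}/(8)! × [f^{(7)}(18) − f^{(7)}(3)] = −1/1209600 × (1.17605e-06 − 0.329218) = 2.72170e-07.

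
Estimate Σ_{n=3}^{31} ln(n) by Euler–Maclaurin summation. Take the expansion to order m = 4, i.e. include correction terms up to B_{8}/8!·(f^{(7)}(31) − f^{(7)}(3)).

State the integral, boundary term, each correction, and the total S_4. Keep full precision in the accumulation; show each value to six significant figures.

∫_3^31 ln(x) dx evaluates to 75.1578.
Boundary: ½(f(3) + f(31)) = ½(1.09861 + 3.43399) = 2.26630.
Integral + boundary = 77.4241.
Correction k=1: B_{2}/2! · (f^{(1)}(31) − f^{(1)}(3)) = 1/12 · (0.0322581 − 0.333333) = -0.0250896.
Partial sum through k=1: 77.3990.
Correction k=2: B_{4}/4! · (f^{(3)}(31) − f^{(3)}(3)) = −1/720 · (6.71344e-05 − 0.0740741) = 0.000102787.
Partial sum through k=2: 77.3991.
Correction k=3: B_{6}/6! · (f^{(5)}(31) − f^{(5)}(3)) = 1/30240 · (8.38306e-07 − 0.0987654) = -3.26602e-06.
Partial sum through k=3: 77.3991.
Correction k=4: B_{8}/8! · (f^{(7)}(31) − f^{(7)}(3)) = −1/1209600 · (2.61698e-08 − 0.329218) = 2.72171e-07.

S_4 ≈ 77.3991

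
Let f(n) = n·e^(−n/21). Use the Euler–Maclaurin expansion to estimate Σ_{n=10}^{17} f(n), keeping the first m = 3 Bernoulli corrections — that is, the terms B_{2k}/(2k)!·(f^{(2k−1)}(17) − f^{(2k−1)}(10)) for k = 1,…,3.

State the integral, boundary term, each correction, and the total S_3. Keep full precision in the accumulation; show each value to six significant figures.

∫_10^17 x·e^(−x/21) dx evaluates to 49.1997.
½[f(10) + f(17)] = ½[6.21145 + 7.56619] = 6.88882.
So far: 56.0885.
k=1: B_{2}/(2)! × [f^{(1)}(17) − f^{(1)}(10)] = 1/12 × (0.0847752 − 0.325362) = -0.0200489.
Running total after k=1: 56.0684.
k=2: B_{4}/(4)! × [f^{(3)}(17) − f^{(3)}(10)] = −1/720 × (0.00221069 − 0.00355477) = 1.86677e-06.
Running total after k=2: 56.0684.
k=3: B_{6}/(6)! × [f^{(5)}(17) − f^{(5)}(10)] = 1/30240 × (9.58991e-06 − 1.44484e-05) = -1.60665e-10.

S_3 ≈ 56.0684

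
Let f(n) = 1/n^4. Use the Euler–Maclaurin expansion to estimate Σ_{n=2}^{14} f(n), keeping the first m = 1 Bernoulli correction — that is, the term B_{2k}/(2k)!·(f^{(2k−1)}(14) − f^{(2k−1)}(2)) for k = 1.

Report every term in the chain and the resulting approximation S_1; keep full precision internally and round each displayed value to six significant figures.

Integral: ∫_2^14 1/x^4 dx = 0.0415452.
Boundary: ½(f(2) + f(14)) = ½(0.0625000 + 2.60308e-05) = 0.0312630.
So far: 0.0728082.
Correction k=1: B_{2}/2! · (f^{(1)}(14) − f^{(1)}(2)) = 1/12 · (-7.43738e-06 − (-0.125000)) = 0.0104160.

S_1 ≈ 0.0832243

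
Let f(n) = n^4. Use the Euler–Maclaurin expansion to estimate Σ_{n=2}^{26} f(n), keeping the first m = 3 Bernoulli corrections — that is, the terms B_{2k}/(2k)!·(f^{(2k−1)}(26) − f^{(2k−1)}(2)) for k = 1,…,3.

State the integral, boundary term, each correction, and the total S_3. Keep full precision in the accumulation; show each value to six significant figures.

Integral: ∫_2^26 x^4 dx = 2.37627e+06.
Boundary: ½(f(2) + f(26)) = ½(16.0000 + 456976) = 228496.
Integral + boundary = 2.60476e+06.
Order-1 term: 1/12 · (70304.0 − 32.0000) = 5856.00.
After k=1: 2.61062e+06.
Order-2 term: −1/720 · (624.000 − 48.0000) = -0.800000.
After k=2: 2.61062e+06.
Order-3 term: 1/30240 · (0.00000 − 0.00000) = 0.00000.

S_3 ≈ 2.61062e+06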